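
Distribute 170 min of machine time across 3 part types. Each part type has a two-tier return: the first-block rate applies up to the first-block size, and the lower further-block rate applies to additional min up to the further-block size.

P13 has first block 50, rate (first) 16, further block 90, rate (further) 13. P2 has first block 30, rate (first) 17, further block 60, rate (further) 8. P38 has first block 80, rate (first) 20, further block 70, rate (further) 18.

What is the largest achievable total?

Order all 6 blocks by rate: P38/T1 20 > P38/T2 18 > P2/T1 17 > P13/T1 16 > P13/T2 13 > P2/T2 8.
P38/T1 (20): +80 → 90 left.
P38 T2 at 18: fill all 70 → 20 left.
P2 T1 at 17: only 20 left, fill 20.
Total = 20×80 + 18×70 + 17×20 = 3200.

3200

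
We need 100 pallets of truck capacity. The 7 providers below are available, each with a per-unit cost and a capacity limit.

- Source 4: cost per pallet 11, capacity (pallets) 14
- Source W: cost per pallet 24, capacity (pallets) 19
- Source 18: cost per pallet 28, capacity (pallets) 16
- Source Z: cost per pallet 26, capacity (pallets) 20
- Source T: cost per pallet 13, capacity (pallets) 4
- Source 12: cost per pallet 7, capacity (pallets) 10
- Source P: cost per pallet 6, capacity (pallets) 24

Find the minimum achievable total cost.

1648

Use providers in increasing cost order.
Source P (6): use full 24 — 76 pallets to go.
Source 12 (7): use full 10 — 66 pallets to go.
Source 4 at 11: take all 14 pallets — 52 still needed.
Take 4 from Source T at 13 — need 48 more.
Source W (24): use full 19 — 29 pallets to go.
Take 20 from Source Z at 26 — need 9 more.
Take 9 from Source 18 at 28 to finish.
Cost = 24×6 + 10×7 + 14×11 + 4×13 + 19×24 + 20×26 + 9×28 = 1648.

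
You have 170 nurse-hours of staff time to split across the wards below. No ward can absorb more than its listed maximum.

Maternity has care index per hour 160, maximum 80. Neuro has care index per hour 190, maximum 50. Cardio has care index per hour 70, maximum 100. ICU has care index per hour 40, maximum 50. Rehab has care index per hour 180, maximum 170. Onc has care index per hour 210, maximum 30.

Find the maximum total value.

32000

Highest care index per hour first: Onc 210 > Neuro 190 > Rehab 180 > Maternity 160 > Cardio 70 > ICU 40.
Onc takes 30 to reach its cap of 30 — 140 left.
Neuro takes 50 to reach its cap of 50 — 90 left.
Rehab: +90 (room for 170) → 90. Pool exhausted.
Total = 190×50 + 180×90 + 210×30 = 32000.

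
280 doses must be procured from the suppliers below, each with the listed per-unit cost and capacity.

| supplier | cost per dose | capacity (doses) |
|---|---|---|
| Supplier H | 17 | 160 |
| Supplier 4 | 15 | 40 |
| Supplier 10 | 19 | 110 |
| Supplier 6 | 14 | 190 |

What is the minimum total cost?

4110

Cheapest first:
Take 190 from Supplier 6 at 14 ; need 90 more.
Take 40 from Supplier 4 at 15 ; need 50 more.
Supplier H at 17: take 50 of its 160 ; requirement met.
Supplier 10: unused.
Cost = 190×14 + 40×15 + 50×17 = 4110.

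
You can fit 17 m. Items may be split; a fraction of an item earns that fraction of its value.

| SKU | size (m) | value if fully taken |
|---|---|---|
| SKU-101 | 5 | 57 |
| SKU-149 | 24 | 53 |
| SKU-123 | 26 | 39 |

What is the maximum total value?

83.5

Best value per unit of size first: SKU-101 57/5≈11.4, SKU-149 53/24≈2.21, SKU-123 39/26≈1.5.
All 5 m of SKU-101 fit (value 57) — 12 remain.
Only 12 m remain; take 12/24 of SKU-149 for value 53×12/24 = 26.5.
Total value = 83.5.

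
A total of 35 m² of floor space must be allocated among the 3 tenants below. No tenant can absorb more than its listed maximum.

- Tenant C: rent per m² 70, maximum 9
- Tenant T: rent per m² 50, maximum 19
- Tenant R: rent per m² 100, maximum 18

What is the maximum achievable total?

2830

Highest rent per m² first: Tenant R 100 > Tenant C 70 > Tenant T 50.
Give Tenant R 18 to hit its cap of 18 ; 17 left.
Give Tenant C 9 to hit its cap of 9 ; 8 left.
Tenant T has room for 19 but only 8 remain, so it gets 8.
Total = 70×9 + 50×8 + 100×18 = 2830.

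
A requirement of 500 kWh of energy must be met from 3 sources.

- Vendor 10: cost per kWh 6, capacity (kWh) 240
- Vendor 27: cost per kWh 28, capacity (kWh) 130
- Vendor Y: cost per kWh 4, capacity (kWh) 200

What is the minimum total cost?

Cheapest first:
Vendor Y (4): use full 200 ; 300 kWh to go.
Vendor 10 (6): use full 240 ; 60 kWh to go.
Take 60 from Vendor 27 at 28 to finish.
Cost = 200×4 + 240×6 + 60×28 = 3920.

3920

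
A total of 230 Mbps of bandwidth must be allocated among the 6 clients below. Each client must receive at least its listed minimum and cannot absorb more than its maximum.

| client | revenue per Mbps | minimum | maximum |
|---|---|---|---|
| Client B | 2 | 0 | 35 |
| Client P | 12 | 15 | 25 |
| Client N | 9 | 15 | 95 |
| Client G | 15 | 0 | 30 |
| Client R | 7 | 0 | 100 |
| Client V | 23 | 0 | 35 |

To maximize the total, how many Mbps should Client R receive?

45

Meeting every minimum uses 0+15+15+0+0+0 = 30 Mbps, leaving 200.
Highest revenue per Mbps first: Client V 23 > Client G 15 > Client P 12 > Client N 9 > Client R 7 > Client B 2.
Client V: +35 to 35 (cap) ; 165 left.
Client G takes 30 more to reach its cap of 30 ; 135 left.
Client P takes 10 more to reach its cap of 25 ; 125 left.
Client N: +80 to 95 (cap) ; 45 left.
Client R: +45 (room for 100) → 45. Pool exhausted.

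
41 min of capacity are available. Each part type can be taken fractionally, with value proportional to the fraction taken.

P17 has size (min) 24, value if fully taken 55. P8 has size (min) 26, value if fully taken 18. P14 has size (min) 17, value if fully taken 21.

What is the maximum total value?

Rank by value-to-size ratio: P17 55/24≈2.29, P14 21/17≈1.24, P8 18/26≈0.692.
P17: take in full, 24 min for value 55 → 17 left.
P14: take in full, 17 min for value 21 → 0 left.
Total value = 76.

76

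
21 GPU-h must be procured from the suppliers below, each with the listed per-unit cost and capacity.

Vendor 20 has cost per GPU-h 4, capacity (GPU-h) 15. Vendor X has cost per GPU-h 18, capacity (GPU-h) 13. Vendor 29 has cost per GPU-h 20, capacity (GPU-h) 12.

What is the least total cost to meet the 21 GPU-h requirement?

Fill from the cheapest supplier first.
Take 15 from Vendor 20 at 4 ; need 6 more.
Vendor X (18): take the remaining 6 ; done.
Vendor 29: unused.
Cost = 15×4 + 6×18 = 168.

168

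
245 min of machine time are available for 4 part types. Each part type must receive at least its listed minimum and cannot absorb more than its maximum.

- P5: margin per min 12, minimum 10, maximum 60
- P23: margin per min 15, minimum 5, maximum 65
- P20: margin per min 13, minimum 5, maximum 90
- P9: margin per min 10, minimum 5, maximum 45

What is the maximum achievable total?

Meeting every minimum uses 10+5+5+5 = 25 min, leaving 220.
Order the part types by margin per min: P23 15 > P20 13 > P5 12 > P9 10.
P23: +60 to 65 (cap) — 160 left.
P20: +85 to 90 (cap) — 75 left.
Give P5 50 more to hit its cap of 60 — 25 left.
P9 has room for 40 more but only 25 remain, so it gets 30.
Total = 12×60 + 15×65 + 13×90 + 10×30 = 3165.

3165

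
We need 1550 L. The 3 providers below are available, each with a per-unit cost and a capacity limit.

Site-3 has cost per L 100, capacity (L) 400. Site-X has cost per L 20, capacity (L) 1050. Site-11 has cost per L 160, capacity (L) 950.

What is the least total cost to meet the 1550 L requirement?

77000

Use providers in increasing cost order.
Site-X (20): use full 1050 — 500 L to go.
Take 400 from Site-3 at 100 — need 100 more.
Take 100 from Site-11 at 160 to finish.
Cost = 1050×20 + 400×100 + 100×160 = 77000.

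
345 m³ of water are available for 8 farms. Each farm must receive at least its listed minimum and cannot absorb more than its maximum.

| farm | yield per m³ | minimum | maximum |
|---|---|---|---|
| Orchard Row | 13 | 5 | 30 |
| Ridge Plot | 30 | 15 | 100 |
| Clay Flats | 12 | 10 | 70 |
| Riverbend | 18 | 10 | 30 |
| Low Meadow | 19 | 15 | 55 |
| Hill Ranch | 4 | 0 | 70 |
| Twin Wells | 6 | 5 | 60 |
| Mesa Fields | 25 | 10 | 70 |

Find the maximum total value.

7415

Meeting every minimum uses 5+15+10+10+15+0+5+10 = 70 m³, leaving 275.
Order the farms by yield per m³: Ridge Plot 30 > Mesa Fields 25 > Low Meadow 19 > Riverbend 18 > Orchard Row 13 > Clay Flats 12 > Twin Wells 6 > Hill Ranch 4.
Give Ridge Plot 85 more to hit its cap of 100 — 190 left.
Mesa Fields takes 60 more to reach its cap of 70 — 130 left.
Give Low Meadow 40 more to hit its cap of 55 — 90 left.
Riverbend: +20 to 30 (cap) — 70 left.
Orchard Row takes 25 more to reach its cap of 30 — 45 left.
Clay Flats has room for 60 more but only 45 remain, so it gets 55.
Total = 13×30 + 30×100 + 12×55 + 18×30 + 19×55 + 6×5 + 25×70 = 7415.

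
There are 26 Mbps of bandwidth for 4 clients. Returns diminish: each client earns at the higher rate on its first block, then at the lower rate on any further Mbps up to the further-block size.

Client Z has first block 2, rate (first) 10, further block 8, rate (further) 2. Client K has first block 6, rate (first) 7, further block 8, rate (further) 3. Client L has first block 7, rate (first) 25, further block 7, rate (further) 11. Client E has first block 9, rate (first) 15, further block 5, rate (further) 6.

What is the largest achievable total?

414

Treat each block as its own option and order by rate: Client L/first 25 > Client E/first 15 > Client L/second 11 > Client Z/first 10 > Client K/first 7 > Client E/second 6 > Client K/second 3 > Client Z/second 2.
Fill Client L first block (7 at 25) → 19 left.
Client E first at 15: fill all 9 → 10 left.
Client L/second (11): +7 → 3 left.
Fill Client Z first block (2 at 10) → 1 left.
1 remain; put them into Client K first at 7.
Total = 25×7 + 15×9 + 11×7 + 10×2 + 7×1 = 414.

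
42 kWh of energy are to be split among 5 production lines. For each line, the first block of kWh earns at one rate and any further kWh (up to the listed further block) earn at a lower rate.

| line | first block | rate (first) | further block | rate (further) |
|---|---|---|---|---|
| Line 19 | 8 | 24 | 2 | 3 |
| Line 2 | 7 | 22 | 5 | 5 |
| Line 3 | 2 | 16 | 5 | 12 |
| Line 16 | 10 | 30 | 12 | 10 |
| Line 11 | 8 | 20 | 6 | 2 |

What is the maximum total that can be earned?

918

Rank every tier by rate: Line 16/first 30 > Line 19/first 24 > Line 2/first 22 > Line 11/first 20 > Line 3/first 16 > Line 3/second 12 > Line 16/second 10 > Line 2/second 5 > Line 19/second 3 > Line 11/second 2.
Line 16/first (30): +10 ; 32 left.
Line 19/first (24): +8 ; 24 left.
Fill Line 2 first block (7 at 22) ; 17 left.
Line 11 first at 20: fill all 8 ; 9 left.
Line 3 first at 16: fill all 2 ; 7 left.
Line 3/second (12): +5 ; 2 left.
Line 16 second at 10: only 2 left, fill 2.
Total = 30×10 + 24×8 + 22×7 + 20×8 + 16×2 + 12×5 + 10×2 = 918.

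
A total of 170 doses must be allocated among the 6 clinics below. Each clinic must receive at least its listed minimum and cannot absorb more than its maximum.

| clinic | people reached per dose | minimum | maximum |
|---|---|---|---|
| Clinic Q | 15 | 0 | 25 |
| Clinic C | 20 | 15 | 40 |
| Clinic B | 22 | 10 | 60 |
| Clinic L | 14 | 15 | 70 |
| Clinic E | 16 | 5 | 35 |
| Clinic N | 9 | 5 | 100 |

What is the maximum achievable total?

Meeting every minimum uses 0+15+10+15+5+5 = 50 doses, leaving 120.
Highest people reached per dose first: Clinic B 22 > Clinic C 20 > Clinic E 16 > Clinic Q 15 > Clinic L 14 > Clinic N 9.
Clinic B: +50 to 60 (cap) — 70 left.
Clinic C: +25 to 40 (cap) — 45 left.
Clinic E takes 30 more to reach its cap of 35 — 15 left.
Clinic Q: +15 (room for 25) → 15. Pool exhausted.
Total = 15×15 + 20×40 + 22×60 + 14×15 + 16×35 + 9×5 = 3160.

3160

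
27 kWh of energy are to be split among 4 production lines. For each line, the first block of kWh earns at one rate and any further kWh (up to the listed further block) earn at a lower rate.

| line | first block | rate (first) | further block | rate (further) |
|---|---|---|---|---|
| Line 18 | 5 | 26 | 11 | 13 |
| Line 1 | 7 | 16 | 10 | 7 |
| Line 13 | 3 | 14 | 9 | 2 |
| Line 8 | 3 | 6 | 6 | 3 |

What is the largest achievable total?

434

Rank every tier by rate: Line 18/tier1 26 > Line 1/tier1 16 > Line 13/tier1 14 > Line 18/tier2 13 > Line 1/tier2 7 > Line 8/tier1 6 > Line 8/tier2 3 > Line 13/tier2 2.
Line 18 tier1 at 26: fill all 5 — 22 left.
Fill Line 1 tier1 block (7 at 16) — 15 left.
Line 13 tier1 at 14: fill all 3 — 12 left.
Line 18/tier2 (13): +11 — 1 left.
Line 1 tier2 at 7: only 1 left, fill 1.
Total = 26×5 + 16×7 + 14×3 + 13×11 + 7×1 = 434.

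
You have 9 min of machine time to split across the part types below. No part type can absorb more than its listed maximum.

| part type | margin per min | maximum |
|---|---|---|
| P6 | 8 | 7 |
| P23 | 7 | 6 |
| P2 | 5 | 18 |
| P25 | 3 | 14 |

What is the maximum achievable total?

Highest margin per min first: P6 8 > P23 7 > P2 5 > P25 3.
P6 takes 7 to reach its cap of 7 → 2 left.
P23 has room for 6 but only 2 remain, so it gets 2.
Total = 8×7 + 7×2 = 70.

70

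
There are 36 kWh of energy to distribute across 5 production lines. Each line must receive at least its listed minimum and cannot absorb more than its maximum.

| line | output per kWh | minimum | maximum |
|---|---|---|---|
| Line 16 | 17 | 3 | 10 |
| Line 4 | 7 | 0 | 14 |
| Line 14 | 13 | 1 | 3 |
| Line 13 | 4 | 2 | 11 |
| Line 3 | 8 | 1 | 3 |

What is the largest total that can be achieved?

355

Meeting every minimum uses 3+0+1+2+1 = 7 kWh, leaving 29.
Rank by output per kWh: Line 16 17 > Line 14 13 > Line 3 8 > Line 4 7 > Line 13 4.
Give Line 16 7 more to hit its cap of 10 ; 22 left.
Line 14 takes 2 more to reach its cap of 3 ; 20 left.
Line 3 takes 2 more to reach its cap of 3 ; 18 left.
Line 4: +14 to 14 (cap) ; 4 left.
Line 13 has room for 9 more but only 4 remain, so it gets 6.
Total = 17×10 + 7×14 + 13×3 + 4×6 + 8×3 = 355.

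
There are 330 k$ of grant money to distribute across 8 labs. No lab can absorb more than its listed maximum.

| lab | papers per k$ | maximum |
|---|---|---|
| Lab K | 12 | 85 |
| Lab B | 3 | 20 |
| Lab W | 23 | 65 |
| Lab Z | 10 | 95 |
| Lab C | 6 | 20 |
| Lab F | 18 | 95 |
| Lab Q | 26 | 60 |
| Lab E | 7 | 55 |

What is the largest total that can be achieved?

6035

Rank by papers per k$: Lab Q 26 > Lab W 23 > Lab F 18 > Lab K 12 > Lab Z 10 > Lab E 7 > Lab C 6 > Lab B 3.
Give Lab Q 60 to hit its cap of 60 → 270 left.
Give Lab W 65 to hit its cap of 65 → 205 left.
Lab F takes 95 to reach its cap of 95 → 110 left.
Give Lab K 85 to hit its cap of 85 → 25 left.
Lab Z: +25 (room for 95) → 25. Pool exhausted.
Total = 12×85 + 23×65 + 10×25 + 18×95 + 26×60 = 6035.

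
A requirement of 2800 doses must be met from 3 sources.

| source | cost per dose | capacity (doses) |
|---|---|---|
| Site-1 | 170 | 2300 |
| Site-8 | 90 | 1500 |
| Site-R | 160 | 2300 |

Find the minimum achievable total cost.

Use sources in increasing cost order.
Take 1500 from Site-8 at 90 ; need 1300 more.
Site-R (160): take the remaining 1300 ; done.
Site-1: unused.
Cost = 1500×90 + 1300×160 = 343000.

343000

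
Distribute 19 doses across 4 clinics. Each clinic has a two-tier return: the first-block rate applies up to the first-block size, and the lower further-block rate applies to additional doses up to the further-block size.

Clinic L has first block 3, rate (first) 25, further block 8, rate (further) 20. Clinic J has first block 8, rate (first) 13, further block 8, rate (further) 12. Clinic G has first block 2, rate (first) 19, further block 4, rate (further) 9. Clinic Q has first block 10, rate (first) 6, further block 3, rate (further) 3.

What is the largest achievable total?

351

Rank every tier by rate: Clinic L/first 25 > Clinic L/second 20 > Clinic G/first 19 > Clinic J/first 13 > Clinic J/second 12 > Clinic G/second 9 > Clinic Q/first 6 > Clinic Q/second 3.
Clinic L/first (25): +3 → 16 left.
Fill Clinic L second block (8 at 20) → 8 left.
Clinic G/first (19): +2 → 6 left.
6 remain; put them into Clinic J first at 13.
Total = 25×3 + 20×8 + 19×2 + 13×6 = 351.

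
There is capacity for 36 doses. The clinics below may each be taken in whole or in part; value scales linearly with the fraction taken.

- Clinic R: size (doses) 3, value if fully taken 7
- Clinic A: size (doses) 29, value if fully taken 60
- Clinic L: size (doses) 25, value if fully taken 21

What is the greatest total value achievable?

Sort by value density: Clinic R 7/3≈2.33, Clinic A 60/29≈2.07, Clinic L 21/25≈0.84.
All 3 doses of Clinic R fit (value 7) → 33 remain.
Take all of Clinic A (29 doses, value 60) → 4 doses left.
Fill the last 4 doses with part of Clinic L: 4/25 of it earns 3.36.
Total value = 70.36.

70.36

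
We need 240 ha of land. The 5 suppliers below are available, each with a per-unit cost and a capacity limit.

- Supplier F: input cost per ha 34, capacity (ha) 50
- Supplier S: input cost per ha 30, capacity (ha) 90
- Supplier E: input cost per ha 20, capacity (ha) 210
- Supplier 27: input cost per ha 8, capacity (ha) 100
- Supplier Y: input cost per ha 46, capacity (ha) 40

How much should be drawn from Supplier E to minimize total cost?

Fill from the cheapest supplier first.
Take 100 from Supplier 27 at 8 — need 140 more.
Take 140 from Supplier E at 20 to finish.
Supplier S, Supplier F, Supplier Y: unused.

140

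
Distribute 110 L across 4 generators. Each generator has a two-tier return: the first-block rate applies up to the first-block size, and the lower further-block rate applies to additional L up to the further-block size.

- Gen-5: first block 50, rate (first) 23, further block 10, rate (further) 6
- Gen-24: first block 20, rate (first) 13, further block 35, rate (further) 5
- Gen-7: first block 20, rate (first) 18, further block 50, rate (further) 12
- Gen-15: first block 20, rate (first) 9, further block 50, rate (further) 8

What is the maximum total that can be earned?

Treat each block as its own option and order by rate: Gen-5/first 23 > Gen-7/first 18 > Gen-24/first 13 > Gen-7/second 12 > Gen-15/first 9 > Gen-15/second 8 > Gen-5/second 6 > Gen-24/second 5.
Fill Gen-5 first block (50 at 23) ; 60 left.
Gen-7 first at 18: fill all 20 ; 40 left.
Gen-24 first at 13: fill all 20 ; 20 left.
Gen-7/second: +20 of 50 at 12; pool empty.
Total = 23×50 + 18×20 + 13×20 + 12×20 = 2010.

2010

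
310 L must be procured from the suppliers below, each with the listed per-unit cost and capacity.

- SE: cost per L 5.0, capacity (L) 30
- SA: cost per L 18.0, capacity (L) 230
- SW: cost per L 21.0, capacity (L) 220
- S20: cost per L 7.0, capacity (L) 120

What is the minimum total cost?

Use suppliers in increasing cost order.
Take 30 from SE at 5.0 ; need 280 more.
S20 at 7.0: take all 120 L ; 160 still needed.
SA at 18.0: take 160 of its 230 ; requirement met.
SW: unused.
Cost = 30×5.0 + 120×7.0 + 160×18.0 = 3870.

3870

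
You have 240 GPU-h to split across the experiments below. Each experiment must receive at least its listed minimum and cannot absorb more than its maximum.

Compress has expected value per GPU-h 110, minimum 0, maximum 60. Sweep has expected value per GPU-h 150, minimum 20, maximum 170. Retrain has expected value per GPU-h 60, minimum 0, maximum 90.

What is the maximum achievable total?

32700

Meeting every minimum uses 0+20+0 = 20 GPU-h, leaving 220.
Order the experiments by expected value per GPU-h: Sweep 150 > Compress 110 > Retrain 60.
Give Sweep 150 more to hit its cap of 170 ; 70 left.
Compress: +60 to 60 (cap) ; 10 left.
Retrain: +10 (room for 90) → 10. Pool exhausted.
Total = 110×60 + 150×170 + 60×10 = 32700.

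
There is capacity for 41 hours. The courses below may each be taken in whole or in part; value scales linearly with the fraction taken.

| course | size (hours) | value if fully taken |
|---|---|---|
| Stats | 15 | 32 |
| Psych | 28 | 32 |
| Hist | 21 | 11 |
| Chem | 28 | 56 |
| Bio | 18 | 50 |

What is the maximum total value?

Rank by value-to-size ratio: Bio 50/18≈2.78, Stats 32/15≈2.13, Chem 56/28≈2, Psych 32/28≈1.14, Hist 11/21≈0.524.
Take all of Bio (18 hours, value 50) → 23 hours left.
Take all of Stats (15 hours, value 32) → 8 hours left.
Only 8 hours remain; take 8/28 of Chem for value 56×8/28 = 16.
Total value = 98.

98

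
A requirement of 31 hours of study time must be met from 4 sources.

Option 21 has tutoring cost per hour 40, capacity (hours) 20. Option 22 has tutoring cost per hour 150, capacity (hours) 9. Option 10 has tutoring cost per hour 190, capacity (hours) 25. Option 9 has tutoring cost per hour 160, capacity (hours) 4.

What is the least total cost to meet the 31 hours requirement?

Fill from the cheapest source first.
Option 21 (40): use full 20 — 11 hours to go.
Option 22 at 150: take all 9 hours — 2 still needed.
Take 2 from Option 9 at 160 to finish.
Option 10: unused.
Cost = 20×40 + 9×150 + 2×160 = 2470.

2470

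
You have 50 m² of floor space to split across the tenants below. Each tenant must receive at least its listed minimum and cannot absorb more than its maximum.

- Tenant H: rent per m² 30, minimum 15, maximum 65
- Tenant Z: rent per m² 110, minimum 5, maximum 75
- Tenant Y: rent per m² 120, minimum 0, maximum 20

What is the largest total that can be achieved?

Meeting every minimum uses 15+5+0 = 20 m², leaving 30.
Order the tenants by rent per m²: Tenant Y 120 > Tenant Z 110 > Tenant H 30.
Give Tenant Y 20 more to hit its cap of 20 ; 10 left.
Tenant Z: +10 (room for 70) → 15. Pool exhausted.
Total = 30×15 + 110×15 + 120×20 = 4500.

4500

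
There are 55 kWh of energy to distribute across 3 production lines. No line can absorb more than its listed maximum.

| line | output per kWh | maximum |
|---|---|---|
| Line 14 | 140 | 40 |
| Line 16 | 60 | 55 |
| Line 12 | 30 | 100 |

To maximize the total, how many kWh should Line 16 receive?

15

Rank by output per kWh: Line 14 140 > Line 16 60 > Line 12 30.
Line 14 takes 40 to reach its cap of 40 → 15 left.
Line 16: +15 (room for 55) → 15. Pool exhausted.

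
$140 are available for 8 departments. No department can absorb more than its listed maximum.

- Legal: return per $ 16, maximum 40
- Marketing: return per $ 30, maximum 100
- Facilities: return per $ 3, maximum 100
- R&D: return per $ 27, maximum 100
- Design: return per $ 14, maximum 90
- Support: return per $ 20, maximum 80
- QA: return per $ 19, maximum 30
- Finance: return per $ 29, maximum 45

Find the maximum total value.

4160

Rank by return per $: Marketing 30 > Finance 29 > R&D 27 > Support 20 > QA 19 > Legal 16 > Design 14 > Facilities 3.
Marketing: +100 to 100 (cap) ; 40 left.
Finance has room for 45 but only 40 remain, so it gets 40.
Total = 30×100 + 29×40 = 4160.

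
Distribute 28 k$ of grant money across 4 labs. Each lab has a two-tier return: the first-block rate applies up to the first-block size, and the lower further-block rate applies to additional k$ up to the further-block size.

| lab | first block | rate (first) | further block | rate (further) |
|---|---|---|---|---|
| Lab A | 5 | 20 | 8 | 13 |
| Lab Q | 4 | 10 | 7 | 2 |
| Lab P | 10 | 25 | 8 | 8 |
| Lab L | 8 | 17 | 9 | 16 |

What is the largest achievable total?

566

Order all 8 blocks by rate: Lab P/T1 25 > Lab A/T1 20 > Lab L/T1 17 > Lab L/T2 16 > Lab A/T2 13 > Lab Q/T1 10 > Lab P/T2 8 > Lab Q/T2 2.
Fill Lab P T1 block (10 at 25) → 18 left.
Fill Lab A T1 block (5 at 20) → 13 left.
Lab L/T1 (17): +8 → 5 left.
5 remain; put them into Lab L T2 at 16.
Total = 25×10 + 20×5 + 17×8 + 16×5 = 566.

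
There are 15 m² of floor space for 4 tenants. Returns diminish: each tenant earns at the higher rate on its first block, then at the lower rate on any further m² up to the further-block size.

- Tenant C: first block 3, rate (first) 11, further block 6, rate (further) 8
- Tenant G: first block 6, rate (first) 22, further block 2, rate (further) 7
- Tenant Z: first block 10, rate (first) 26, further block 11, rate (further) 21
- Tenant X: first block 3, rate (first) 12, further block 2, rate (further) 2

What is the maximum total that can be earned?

370

Order all 8 blocks by rate: Tenant Z/tier1 26 > Tenant G/tier1 22 > Tenant Z/tier2 21 > Tenant X/tier1 12 > Tenant C/tier1 11 > Tenant C/tier2 8 > Tenant G/tier2 7 > Tenant X/tier2 2.
Tenant Z/tier1 (26): +10 → 5 left.
Tenant G/tier1: +5 of 6 at 22; pool empty.
Total = 26×10 + 22×5 = 370.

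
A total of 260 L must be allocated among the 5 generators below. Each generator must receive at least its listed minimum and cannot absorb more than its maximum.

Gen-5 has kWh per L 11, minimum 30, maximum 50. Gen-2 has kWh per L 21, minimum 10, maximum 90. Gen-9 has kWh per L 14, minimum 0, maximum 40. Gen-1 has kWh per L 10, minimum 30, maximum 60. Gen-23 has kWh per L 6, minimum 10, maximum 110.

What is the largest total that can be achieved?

3720

Meeting every minimum uses 30+10+0+30+10 = 80 L, leaving 180.
Order the generators by kWh per L: Gen-2 21 > Gen-9 14 > Gen-5 11 > Gen-1 10 > Gen-23 6.
Give Gen-2 80 more to hit its cap of 90 → 100 left.
Gen-9 takes 40 more to reach its cap of 40 → 60 left.
Gen-5 takes 20 more to reach its cap of 50 → 40 left.
Gen-1 takes 30 more to reach its cap of 60 → 10 left.
Gen-23 has room for 100 more but only 10 remain, so it gets 20.
Total = 11×50 + 21×90 + 14×40 + 10×60 + 6×20 = 3720.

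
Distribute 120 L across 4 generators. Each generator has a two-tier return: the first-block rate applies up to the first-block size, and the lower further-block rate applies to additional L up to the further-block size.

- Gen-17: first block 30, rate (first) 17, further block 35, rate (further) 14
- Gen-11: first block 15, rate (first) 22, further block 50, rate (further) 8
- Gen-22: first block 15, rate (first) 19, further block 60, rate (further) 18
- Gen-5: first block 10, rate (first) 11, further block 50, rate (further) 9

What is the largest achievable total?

Order all 8 blocks by rate: Gen-11/T1 22 > Gen-22/T1 19 > Gen-22/T2 18 > Gen-17/T1 17 > Gen-17/T2 14 > Gen-5/T1 11 > Gen-5/T2 9 > Gen-11/T2 8.
Fill Gen-11 T1 block (15 at 22) — 105 left.
Gen-22/T1 (19): +15 — 90 left.
Gen-22/T2 (18): +60 — 30 left.
Fill Gen-17 T1 block (30 at 17) — 0 left.
Total = 22×15 + 19×15 + 18×60 + 17×30 = 2205.

2205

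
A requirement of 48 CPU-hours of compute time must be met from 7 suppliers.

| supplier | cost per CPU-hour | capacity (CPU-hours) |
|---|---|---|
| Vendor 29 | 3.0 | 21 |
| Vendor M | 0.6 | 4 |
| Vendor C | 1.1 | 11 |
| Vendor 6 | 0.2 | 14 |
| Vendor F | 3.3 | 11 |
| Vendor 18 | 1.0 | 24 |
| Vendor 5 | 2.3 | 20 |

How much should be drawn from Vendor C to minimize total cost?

6

Cheapest first:
Take 14 from Vendor 6 at 0.2 → need 34 more.
Vendor M at 0.6: take all 4 CPU-hours → 30 still needed.
Take 24 from Vendor 18 at 1.0 → need 6 more.
Take 6 from Vendor C at 1.1 to finish.
Vendor 5, Vendor 29, Vendor F: unused.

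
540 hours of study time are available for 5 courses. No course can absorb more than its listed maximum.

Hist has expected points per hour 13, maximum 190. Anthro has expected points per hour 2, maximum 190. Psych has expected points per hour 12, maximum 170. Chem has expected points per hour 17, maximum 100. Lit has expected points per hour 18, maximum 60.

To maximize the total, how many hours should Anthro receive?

Order the courses by expected points per hour: Lit 18 > Chem 17 > Hist 13 > Psych 12 > Anthro 2.
Give Lit 60 to hit its cap of 60 → 480 left.
Chem takes 100 to reach its cap of 100 → 380 left.
Hist takes 190 to reach its cap of 190 → 190 left.
Psych takes 170 to reach its cap of 170 → 20 left.
Anthro: +20 (room for 190) → 20. Pool exhausted.

20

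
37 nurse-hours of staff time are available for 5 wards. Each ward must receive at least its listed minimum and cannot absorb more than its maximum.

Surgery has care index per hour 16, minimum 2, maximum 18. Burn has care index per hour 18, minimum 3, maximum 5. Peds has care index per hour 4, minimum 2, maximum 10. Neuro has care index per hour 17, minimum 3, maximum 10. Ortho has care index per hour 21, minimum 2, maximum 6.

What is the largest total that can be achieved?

Meeting every minimum uses 2+3+2+3+2 = 12 nurse-hours, leaving 25.
Rank by care index per hour: Ortho 21 > Burn 18 > Neuro 17 > Surgery 16 > Peds 4.
Ortho: +4 to 6 (cap) → 21 left.
Burn: +2 to 5 (cap) → 19 left.
Give Neuro 7 more to hit its cap of 10 → 12 left.
Only 12 left; Surgery takes them to reach 14.
Total = 16×14 + 18×5 + 4×2 + 17×10 + 21×6 = 618.

618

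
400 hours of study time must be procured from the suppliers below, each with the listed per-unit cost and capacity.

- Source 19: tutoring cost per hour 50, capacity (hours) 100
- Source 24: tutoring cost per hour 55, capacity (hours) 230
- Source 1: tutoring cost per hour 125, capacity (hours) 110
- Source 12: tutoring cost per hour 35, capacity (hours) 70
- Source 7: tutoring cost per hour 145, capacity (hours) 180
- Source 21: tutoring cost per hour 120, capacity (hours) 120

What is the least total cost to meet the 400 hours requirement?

20100

Fill from the cheapest supplier first.
Source 12 at 35: take all 70 hours → 330 still needed.
Source 19 (50): use full 100 → 230 hours to go.
Take 230 from Source 24 at 55 → need 0 more.
Source 21, Source 1, Source 7: unused.
Cost = 70×35 + 100×50 + 230×55 = 20100.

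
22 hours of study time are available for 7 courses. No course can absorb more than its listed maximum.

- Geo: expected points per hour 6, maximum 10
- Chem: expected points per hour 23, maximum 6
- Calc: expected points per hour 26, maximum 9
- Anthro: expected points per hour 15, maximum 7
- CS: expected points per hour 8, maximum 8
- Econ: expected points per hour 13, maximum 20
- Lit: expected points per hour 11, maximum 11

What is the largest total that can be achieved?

477

Order the courses by expected points per hour: Calc 26 > Chem 23 > Anthro 15 > Econ 13 > Lit 11 > CS 8 > Geo 6.
Give Calc 9 to hit its cap of 9 — 13 left.
Give Chem 6 to hit its cap of 6 — 7 left.
Anthro takes 7 to reach its cap of 7 — 0 left.
Total = 23×6 + 26×9 + 15×7 = 477.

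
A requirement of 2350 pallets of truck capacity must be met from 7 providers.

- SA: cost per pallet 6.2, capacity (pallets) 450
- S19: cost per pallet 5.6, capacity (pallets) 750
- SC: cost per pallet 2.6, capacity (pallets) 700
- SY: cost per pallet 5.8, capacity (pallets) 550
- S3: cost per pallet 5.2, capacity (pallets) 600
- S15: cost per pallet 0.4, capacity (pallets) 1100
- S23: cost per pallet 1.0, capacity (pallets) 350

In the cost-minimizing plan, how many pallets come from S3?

200

Use providers in increasing cost order.
S15 at 0.4: take all 1100 pallets ; 1250 still needed.
Take 350 from S23 at 1.0 ; need 900 more.
SC at 2.6: take all 700 pallets ; 200 still needed.
S3 (5.2): take the remaining 200 ; done.
S19, SY, SA: unused.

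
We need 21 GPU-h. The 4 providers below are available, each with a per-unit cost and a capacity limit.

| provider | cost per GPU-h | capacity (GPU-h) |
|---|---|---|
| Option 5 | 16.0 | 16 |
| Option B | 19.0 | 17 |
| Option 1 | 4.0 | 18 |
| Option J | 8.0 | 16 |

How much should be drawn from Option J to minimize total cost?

Use providers in increasing cost order.
Option 1 (4.0): use full 18 ; 3 GPU-h to go.
Take 3 from Option J at 8.0 to finish.
Option 5, Option B: unused.

3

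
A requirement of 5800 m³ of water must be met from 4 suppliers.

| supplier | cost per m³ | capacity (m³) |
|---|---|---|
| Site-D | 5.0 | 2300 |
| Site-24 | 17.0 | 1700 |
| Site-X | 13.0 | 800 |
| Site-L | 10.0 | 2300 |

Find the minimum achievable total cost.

51700

Use suppliers in increasing cost order.
Site-D at 5.0: take all 2300 m³ → 3500 still needed.
Site-L (10.0): use full 2300 → 1200 m³ to go.
Site-X (13.0): use full 800 → 400 m³ to go.
Site-24 at 17.0: take 400 of its 1700 → requirement met.
Cost = 2300×5.0 + 2300×10.0 + 800×13.0 + 400×17.0 = 51700.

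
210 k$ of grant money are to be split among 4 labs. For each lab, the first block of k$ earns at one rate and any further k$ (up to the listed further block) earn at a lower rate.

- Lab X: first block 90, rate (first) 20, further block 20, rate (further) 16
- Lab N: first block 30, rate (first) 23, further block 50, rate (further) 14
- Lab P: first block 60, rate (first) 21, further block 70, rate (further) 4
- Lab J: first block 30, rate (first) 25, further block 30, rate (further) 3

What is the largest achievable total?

Order all 8 blocks by rate: Lab J/tier1 25 > Lab N/tier1 23 > Lab P/tier1 21 > Lab X/tier1 20 > Lab X/tier2 16 > Lab N/tier2 14 > Lab P/tier2 4 > Lab J/tier2 3.
Lab J/tier1 (25): +30 — 180 left.
Lab N/tier1 (23): +30 — 150 left.
Lab P/tier1 (21): +60 — 90 left.
Lab X tier1 at 20: fill all 90 — 0 left.
Total = 25×30 + 23×30 + 21×60 + 20×90 = 4500.

4500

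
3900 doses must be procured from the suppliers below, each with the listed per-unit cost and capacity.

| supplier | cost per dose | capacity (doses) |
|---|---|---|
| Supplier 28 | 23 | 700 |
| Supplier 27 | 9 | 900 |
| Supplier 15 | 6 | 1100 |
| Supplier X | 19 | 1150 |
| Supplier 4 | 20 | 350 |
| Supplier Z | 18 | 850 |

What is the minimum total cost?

Fill from the cheapest supplier first.
Take 1100 from Supplier 15 at 6 ; need 2800 more.
Supplier 27 at 9: take all 900 doses ; 1900 still needed.
Take 850 from Supplier Z at 18 ; need 1050 more.
Supplier X (19): take the remaining 1050 ; done.
Supplier 4, Supplier 28: unused.
Cost = 1100×6 + 900×9 + 850×18 + 1050×19 = 49950.

49950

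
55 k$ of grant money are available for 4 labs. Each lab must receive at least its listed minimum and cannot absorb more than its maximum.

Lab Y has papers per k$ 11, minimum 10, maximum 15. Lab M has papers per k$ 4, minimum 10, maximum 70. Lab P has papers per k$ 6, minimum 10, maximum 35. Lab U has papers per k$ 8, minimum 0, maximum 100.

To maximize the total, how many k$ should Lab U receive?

Meeting every minimum uses 10+10+10+0 = 30 k$, leaving 25.
Rank by papers per k$: Lab Y 11 > Lab U 8 > Lab P 6 > Lab M 4.
Give Lab Y 5 more to hit its cap of 15 — 20 left.
Lab U has room for 100 more but only 20 remain, so it gets 20.

20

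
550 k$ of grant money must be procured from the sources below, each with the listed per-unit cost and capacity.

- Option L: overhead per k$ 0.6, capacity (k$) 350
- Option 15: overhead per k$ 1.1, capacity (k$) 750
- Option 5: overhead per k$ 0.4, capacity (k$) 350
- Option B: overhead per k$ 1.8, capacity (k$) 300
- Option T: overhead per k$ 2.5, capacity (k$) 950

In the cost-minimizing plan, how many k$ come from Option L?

Use sources in increasing cost order.
Take 350 from Option 5 at 0.4 → need 200 more.
Option L (0.6): take the remaining 200 → done.
Option 15, Option B, Option T: unused.

200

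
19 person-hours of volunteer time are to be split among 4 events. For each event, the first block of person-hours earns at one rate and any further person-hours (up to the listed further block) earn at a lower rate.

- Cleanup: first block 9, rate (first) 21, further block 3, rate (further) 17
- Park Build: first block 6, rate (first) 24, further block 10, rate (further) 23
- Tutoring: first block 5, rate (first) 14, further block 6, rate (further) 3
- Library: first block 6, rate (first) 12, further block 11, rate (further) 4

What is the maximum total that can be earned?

Rank every tier by rate: Park Build/first 24 > Park Build/second 23 > Cleanup/first 21 > Cleanup/second 17 > Tutoring/first 14 > Library/first 12 > Library/second 4 > Tutoring/second 3.
Fill Park Build first block (6 at 24) → 13 left.
Park Build/second (23): +10 → 3 left.
3 remain; put them into Cleanup first at 21.
Total = 24×6 + 23×10 + 21×3 = 437.

437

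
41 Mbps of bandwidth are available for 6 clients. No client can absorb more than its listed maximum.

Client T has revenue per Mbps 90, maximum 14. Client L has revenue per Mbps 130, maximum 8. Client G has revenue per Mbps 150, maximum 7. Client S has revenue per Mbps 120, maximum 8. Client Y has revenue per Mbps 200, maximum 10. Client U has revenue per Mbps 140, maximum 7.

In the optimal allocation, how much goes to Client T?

Order the clients by revenue per Mbps: Client Y 200 > Client G 150 > Client U 140 > Client L 130 > Client S 120 > Client T 90.
Give Client Y 10 to hit its cap of 10 ; 31 left.
Client G: +7 to 7 (cap) ; 24 left.
Give Client U 7 to hit its cap of 7 ; 17 left.
Give Client L 8 to hit its cap of 8 ; 9 left.
Client S: +8 to 8 (cap) ; 1 left.
Only 1 left; Client T takes them to reach 1.

1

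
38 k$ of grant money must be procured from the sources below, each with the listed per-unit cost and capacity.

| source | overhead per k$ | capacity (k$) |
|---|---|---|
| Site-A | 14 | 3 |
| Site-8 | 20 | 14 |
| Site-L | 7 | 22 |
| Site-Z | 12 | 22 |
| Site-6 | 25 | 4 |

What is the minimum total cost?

Cheapest first:
Site-L at 7: take all 22 k$ — 16 still needed.
Take 16 from Site-Z at 12 to finish.
Site-A, Site-8, Site-6: unused.
Cost = 22×7 + 16×12 = 346.

346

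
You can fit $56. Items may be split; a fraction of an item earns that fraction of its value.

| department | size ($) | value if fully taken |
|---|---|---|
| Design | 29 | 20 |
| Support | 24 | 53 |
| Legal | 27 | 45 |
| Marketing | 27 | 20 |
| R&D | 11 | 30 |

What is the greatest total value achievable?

118

Sort by value density: R&D 30/11≈2.73, Support 53/24≈2.21, Legal 45/27≈1.67, Marketing 20/27≈0.741, Design 20/29≈0.69.
Take all of R&D (11 $, value 30) ; 45 $ left.
Support: take in full, 24 $ for value 53 ; 21 left.
21 $ left: a 21/27 share of Legal gives 45×21/27 = 35.
Total value = 118.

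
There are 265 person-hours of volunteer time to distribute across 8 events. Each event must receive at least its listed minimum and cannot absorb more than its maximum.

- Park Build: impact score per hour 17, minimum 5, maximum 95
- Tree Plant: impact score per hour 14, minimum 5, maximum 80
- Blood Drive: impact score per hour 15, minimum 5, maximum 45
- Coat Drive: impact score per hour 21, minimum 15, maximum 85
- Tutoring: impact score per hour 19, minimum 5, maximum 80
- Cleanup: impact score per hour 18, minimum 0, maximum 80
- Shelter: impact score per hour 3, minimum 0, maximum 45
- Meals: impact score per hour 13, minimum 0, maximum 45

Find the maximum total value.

5060

Meeting every minimum uses 5+5+5+15+5+0+0+0 = 35 person-hours, leaving 230.
Order the events by impact score per hour: Coat Drive 21 > Tutoring 19 > Cleanup 18 > Park Build 17 > Blood Drive 15 > Tree Plant 14 > Meals 13 > Shelter 3.
Give Coat Drive 70 more to hit its cap of 85 ; 160 left.
Tutoring takes 75 more to reach its cap of 80 ; 85 left.
Give Cleanup 80 more to hit its cap of 80 ; 5 left.
Only 5 left; Park Build takes them to reach 10.
Total = 17×10 + 14×5 + 15×5 + 21×85 + 19×80 + 18×80 = 5060.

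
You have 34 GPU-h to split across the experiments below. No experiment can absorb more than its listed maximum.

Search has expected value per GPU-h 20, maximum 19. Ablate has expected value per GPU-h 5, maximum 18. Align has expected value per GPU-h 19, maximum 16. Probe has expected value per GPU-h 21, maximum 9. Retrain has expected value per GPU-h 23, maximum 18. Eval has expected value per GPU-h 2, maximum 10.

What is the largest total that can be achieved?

743

Order the experiments by expected value per GPU-h: Retrain 23 > Probe 21 > Search 20 > Align 19 > Ablate 5 > Eval 2.
Retrain takes 18 to reach its cap of 18 — 16 left.
Probe: +9 to 9 (cap) — 7 left.
Only 7 left; Search takes them to reach 7.
Total = 20×7 + 21×9 + 23×18 = 743.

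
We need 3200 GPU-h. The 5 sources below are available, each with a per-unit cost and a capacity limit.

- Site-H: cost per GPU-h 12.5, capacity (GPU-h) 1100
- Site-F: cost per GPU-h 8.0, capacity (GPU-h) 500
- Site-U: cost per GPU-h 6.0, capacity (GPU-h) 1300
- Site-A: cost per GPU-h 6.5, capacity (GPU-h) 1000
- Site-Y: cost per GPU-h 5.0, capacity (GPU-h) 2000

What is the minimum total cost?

17200

Use sources in increasing cost order.
Take 2000 from Site-Y at 5.0 → need 1200 more.
Site-U (6.0): take the remaining 1200 → done.
Site-A, Site-F, Site-H: unused.
Cost = 2000×5.0 + 1200×6.0 = 17200.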